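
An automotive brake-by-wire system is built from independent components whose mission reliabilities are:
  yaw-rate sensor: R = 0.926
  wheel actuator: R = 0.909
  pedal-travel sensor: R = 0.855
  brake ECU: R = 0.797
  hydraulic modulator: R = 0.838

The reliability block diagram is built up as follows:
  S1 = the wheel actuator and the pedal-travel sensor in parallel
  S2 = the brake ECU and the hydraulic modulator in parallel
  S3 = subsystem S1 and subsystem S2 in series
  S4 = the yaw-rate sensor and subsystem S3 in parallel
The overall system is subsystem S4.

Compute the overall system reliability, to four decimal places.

Parallel (wheel actuator and pedal-travel sensor): 1 − (1 − 0.909000)(1 − 0.855000) = 0.986805
Parallel (brake ECU and hydraulic modulator): 1 − (1 − 0.797000)(1 − 0.838000) = 0.967114
Series ([0.986805] and [0.967114]): 0.986805 × 0.967114 = 0.954353
Parallel (yaw-rate sensor and [0.954353]): 1 − (1 − 0.926000)(1 − 0.954353) = 0.9966

0.9966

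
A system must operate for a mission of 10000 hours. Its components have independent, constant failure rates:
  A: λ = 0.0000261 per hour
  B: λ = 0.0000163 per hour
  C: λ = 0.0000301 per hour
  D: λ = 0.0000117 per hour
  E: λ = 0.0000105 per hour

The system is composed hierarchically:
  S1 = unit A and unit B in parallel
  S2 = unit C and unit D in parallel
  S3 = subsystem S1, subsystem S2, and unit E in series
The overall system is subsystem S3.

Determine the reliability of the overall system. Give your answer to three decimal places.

R(A) = exp(−0.0000261 × 10000) = 0.77028
R(B) = exp(−0.0000163 × 10000) = 0.84959
R(C) = exp(−0.0000301 × 10000) = 0.74008
R(D) = exp(−0.0000117 × 10000) = 0.88959
R(E) = exp(−0.0000105 × 10000) = 0.90032
Parallel (A and B): 1 − (1 − 0.77028)(1 − 0.84959) = 0.96545
Parallel (C and D): 1 − (1 − 0.74008)(1 − 0.88959) = 0.97130
Series ([0.96545], [0.97130], and E): 0.96545 × 0.97130 × 0.90032 = 0.844

0.844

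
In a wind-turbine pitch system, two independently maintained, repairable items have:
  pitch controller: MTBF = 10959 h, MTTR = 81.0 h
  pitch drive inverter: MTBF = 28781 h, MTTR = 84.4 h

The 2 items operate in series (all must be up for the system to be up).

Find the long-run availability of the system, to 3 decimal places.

A(pitch controller) = MTBF/(MTBF+MTTR) = 10959/(10959+81.0) = 0.992663
A(pitch drive inverter) = MTBF/(MTBF+MTTR) = 28781/(28781+84.4) = 0.997076
Series availability: 0.992663 × 0.997076 = 0.990

0.990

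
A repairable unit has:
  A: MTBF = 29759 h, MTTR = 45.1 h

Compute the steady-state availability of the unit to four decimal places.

0.9985

A(A) = MTBF/(MTBF+MTTR) = 29759/(29759+45.1) = 0.9985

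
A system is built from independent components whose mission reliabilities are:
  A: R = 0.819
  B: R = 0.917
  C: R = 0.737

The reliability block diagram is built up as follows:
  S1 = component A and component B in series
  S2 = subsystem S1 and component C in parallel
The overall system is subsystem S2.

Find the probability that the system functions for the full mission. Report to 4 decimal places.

Series (A and B): 0.819000 × 0.917000 = 0.751023
Parallel ([0.751023] and C): 1 − (1 − 0.751023)(1 − 0.737000) = 0.9345

0.9345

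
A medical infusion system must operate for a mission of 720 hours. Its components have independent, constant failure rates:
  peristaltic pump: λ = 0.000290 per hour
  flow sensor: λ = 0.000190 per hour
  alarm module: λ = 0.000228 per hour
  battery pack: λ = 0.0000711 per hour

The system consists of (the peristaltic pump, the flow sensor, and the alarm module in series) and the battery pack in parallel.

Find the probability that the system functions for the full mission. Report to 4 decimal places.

0.9801

R(peristaltic pump) = exp(−0.000290 × 720) = 0.811558
R(flow sensor) = exp(−0.000190 × 720) = 0.872145
R(alarm module) = exp(−0.000228 × 720) = 0.848606
R(battery pack) = exp(−0.0000711 × 720) = 0.950096
Series (peristaltic pump, flow sensor, and alarm module): 0.811558 × 0.872145 × 0.848606 = 0.600640
Parallel ([0.600640] and battery pack): 1 − (1 − 0.600640)(1 − 0.950096) = 0.9801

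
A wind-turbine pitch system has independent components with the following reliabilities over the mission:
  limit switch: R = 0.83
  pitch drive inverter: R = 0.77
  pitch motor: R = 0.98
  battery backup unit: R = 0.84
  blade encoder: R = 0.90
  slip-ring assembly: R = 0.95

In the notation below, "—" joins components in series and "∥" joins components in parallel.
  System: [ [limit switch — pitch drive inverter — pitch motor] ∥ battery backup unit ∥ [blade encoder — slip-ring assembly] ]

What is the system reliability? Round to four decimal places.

0.9913

Series (limit switch, pitch drive inverter, and pitch motor): 0.830000 × 0.770000 × 0.980000 = 0.626318
Series (blade encoder and slip-ring assembly): 0.900000 × 0.950000 = 0.855000
Parallel ([0.626318], battery backup unit, and [0.855000]): 1 − (1 − 0.626318)(1 − 0.840000)(1 − 0.855000) = 0.9913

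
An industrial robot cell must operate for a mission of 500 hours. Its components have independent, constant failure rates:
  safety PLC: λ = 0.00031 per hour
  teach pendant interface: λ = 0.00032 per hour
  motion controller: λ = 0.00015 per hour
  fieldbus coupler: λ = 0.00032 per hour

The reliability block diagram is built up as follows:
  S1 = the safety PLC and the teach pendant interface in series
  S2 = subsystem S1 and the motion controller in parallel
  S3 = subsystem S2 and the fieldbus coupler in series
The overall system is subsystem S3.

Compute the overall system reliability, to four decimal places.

0.8355

R(safety PLC) = exp(−0.00031 × 500) = 0.856415
R(teach pendant interface) = exp(−0.00032 × 500) = 0.852144
R(motion controller) = exp(−0.00015 × 500) = 0.927743
R(fieldbus coupler) = exp(−0.00032 × 500) = 0.852144
Series (safety PLC and teach pendant interface): 0.856415 × 0.852144 = 0.729789
Parallel ([0.729789] and motion controller): 1 − (1 − 0.729789)(1 − 0.927743) = 0.980475
Series ([0.980475] and fieldbus coupler): 0.980475 × 0.852144 = 0.8355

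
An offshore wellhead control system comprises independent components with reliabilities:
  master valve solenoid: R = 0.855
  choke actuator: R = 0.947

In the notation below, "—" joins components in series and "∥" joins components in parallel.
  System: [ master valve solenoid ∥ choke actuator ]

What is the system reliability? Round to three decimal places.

0.992

Parallel (master valve solenoid and choke actuator): 1 − (1 − 0.85500)(1 − 0.94700) = 0.992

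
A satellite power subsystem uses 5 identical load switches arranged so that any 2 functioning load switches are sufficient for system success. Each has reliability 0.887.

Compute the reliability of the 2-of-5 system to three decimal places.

R = Σ_{i=2}^{5} C(5,i) p^i (1−p)^{5−i} with p = 0.887
C(5,2)·0.887^2·0.113^3 = 0.01135
C(5,3)·0.887^3·0.113^2 = 0.08911
C(5,4)·0.887^4·0.113^1 = 0.34974
C(5,5)·0.887^5·0.113^0 = 0.54906
Sum = 0.999

0.999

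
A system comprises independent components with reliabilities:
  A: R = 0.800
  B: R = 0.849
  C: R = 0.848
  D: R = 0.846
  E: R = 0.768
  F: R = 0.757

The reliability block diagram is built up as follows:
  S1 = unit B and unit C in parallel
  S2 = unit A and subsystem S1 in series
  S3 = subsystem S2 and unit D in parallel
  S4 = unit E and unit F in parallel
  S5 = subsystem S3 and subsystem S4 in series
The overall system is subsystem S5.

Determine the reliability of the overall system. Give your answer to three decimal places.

Parallel (B and C): 1 − (1 − 0.84900)(1 − 0.84800) = 0.97705
Series (A and [0.97705]): 0.80000 × 0.97705 = 0.78164
Parallel ([0.78164] and D): 1 − (1 − 0.78164)(1 − 0.84600) = 0.96637
Parallel (E and F): 1 − (1 − 0.76800)(1 − 0.75700) = 0.94362
Series ([0.96637] and [0.94362]): 0.96637 × 0.94362 = 0.912

0.912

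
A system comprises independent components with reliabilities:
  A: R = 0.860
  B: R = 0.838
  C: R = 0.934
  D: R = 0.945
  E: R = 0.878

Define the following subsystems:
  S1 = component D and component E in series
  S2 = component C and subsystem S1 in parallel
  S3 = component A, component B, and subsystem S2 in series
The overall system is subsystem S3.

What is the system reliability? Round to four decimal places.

Series (D and E): 0.945000 × 0.878000 = 0.829710
Parallel (C and [0.829710]): 1 − (1 − 0.934000)(1 − 0.829710) = 0.988761
Series (A, B, and [0.988761]): 0.860000 × 0.838000 × 0.988761 = 0.7126

0.7126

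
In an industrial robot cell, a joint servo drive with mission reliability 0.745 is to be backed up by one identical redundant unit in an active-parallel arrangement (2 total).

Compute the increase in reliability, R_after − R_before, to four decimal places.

R_before = 0.745
R_after = 1 − (1 − 0.745)^2 = 0.9350
ΔR = 0.9350 − 0.745 = 0.1900

0.1900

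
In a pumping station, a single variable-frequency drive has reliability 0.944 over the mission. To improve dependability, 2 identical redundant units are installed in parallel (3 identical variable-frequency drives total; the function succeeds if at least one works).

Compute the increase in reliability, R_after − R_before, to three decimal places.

R_before = 0.944
R_after = 1 − (1 − 0.944)^3 = 1.000
ΔR = 1.000 − 0.944 = 0.056

0.056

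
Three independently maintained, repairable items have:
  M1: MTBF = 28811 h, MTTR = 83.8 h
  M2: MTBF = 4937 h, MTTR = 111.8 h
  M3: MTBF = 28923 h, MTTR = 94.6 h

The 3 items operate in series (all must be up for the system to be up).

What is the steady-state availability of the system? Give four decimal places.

A(M1) = MTBF/(MTBF+MTTR) = 28811/(28811+83.8) = 0.997100
A(M2) = MTBF/(MTBF+MTTR) = 4937/(4937+111.8) = 0.977856
A(M3) = MTBF/(MTBF+MTTR) = 28923/(28923+94.6) = 0.996740
Series availability: 0.997100 × 0.977856 × 0.996740 = 0.9718

0.9718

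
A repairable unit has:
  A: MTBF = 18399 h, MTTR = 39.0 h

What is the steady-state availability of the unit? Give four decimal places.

A(A) = MTBF/(MTBF+MTTR) = 18399/(18399+39.0) = 0.9979

0.9979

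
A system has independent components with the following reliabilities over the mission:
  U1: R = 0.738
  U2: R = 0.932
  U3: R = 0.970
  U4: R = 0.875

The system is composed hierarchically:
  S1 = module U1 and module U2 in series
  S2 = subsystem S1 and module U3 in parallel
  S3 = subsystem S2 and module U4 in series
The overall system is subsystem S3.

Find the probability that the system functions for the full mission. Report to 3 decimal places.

Series (U1 and U2): 0.73800 × 0.93200 = 0.68782
Parallel ([0.68782] and U3): 1 − (1 − 0.68782)(1 − 0.97000) = 0.99063
Series ([0.99063] and U4): 0.99063 × 0.87500 = 0.867

0.867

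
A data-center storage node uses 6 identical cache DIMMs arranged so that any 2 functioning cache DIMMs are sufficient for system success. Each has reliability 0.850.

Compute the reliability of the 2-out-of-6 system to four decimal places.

0.9996

R = Σ_{i=2}^{6} C(6,i) p^i (1−p)^{6−i} with p = 0.850
C(6,2)·0.850^2·0.150^4 = 0.005486
C(6,3)·0.850^3·0.150^3 = 0.041453
C(6,4)·0.850^4·0.150^2 = 0.176177
C(6,5)·0.850^5·0.150^1 = 0.399335
C(6,6)·0.850^6·0.150^0 = 0.377150
Sum = 0.9996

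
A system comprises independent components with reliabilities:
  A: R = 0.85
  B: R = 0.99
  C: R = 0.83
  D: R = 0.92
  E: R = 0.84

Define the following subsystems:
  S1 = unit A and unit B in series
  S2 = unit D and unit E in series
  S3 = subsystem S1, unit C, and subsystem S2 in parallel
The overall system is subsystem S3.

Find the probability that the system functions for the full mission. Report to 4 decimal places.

0.9939

Series (A and B): 0.850000 × 0.990000 = 0.841500
Series (D and E): 0.920000 × 0.840000 = 0.772800
Parallel ([0.841500], C, and [0.772800]): 1 − (1 − 0.841500)(1 − 0.830000)(1 − 0.772800) = 0.9939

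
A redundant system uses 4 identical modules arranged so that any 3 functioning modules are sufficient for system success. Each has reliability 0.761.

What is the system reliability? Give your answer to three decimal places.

R = Σ_{i=3}^{4} C(4,i) p^i (1−p)^{4−i} with p = 0.761
C(4,3)·0.761^3·0.239^1 = 0.42132
C(4,4)·0.761^4·0.239^0 = 0.33538
Sum = 0.757

0.757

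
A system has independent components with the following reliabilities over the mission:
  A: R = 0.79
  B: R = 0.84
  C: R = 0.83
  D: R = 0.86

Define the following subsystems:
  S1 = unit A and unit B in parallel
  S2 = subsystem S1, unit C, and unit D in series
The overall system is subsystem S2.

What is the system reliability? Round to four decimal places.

Parallel (A and B): 1 − (1 − 0.790000)(1 − 0.840000) = 0.966400
Series ([0.966400], C, and D): 0.966400 × 0.830000 × 0.860000 = 0.6898

0.6898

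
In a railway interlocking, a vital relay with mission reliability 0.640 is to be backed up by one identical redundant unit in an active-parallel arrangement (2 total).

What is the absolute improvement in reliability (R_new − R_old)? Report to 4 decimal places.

R_before = 0.640
R_after = 1 − (1 − 0.640)^2 = 0.8704
ΔR = 0.8704 − 0.640 = 0.2304

0.2304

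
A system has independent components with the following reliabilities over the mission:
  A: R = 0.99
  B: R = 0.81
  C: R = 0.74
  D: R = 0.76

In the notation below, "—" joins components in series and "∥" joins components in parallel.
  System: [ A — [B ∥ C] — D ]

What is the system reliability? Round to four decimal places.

0.7152

Parallel (B and C): 1 − (1 − 0.810000)(1 − 0.740000) = 0.950600
Series (A, [0.950600], and D): 0.990000 × 0.950600 × 0.760000 = 0.7152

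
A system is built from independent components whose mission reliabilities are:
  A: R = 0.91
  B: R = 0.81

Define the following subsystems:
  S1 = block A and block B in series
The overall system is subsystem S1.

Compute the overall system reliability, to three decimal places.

Series (A and B): 0.91000 × 0.81000 = 0.737

0.737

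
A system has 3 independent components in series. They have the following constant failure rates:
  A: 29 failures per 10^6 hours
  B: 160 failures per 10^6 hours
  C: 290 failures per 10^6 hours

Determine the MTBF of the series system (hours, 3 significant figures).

Series of exponential components: λ_sys = Σ λ_i
λ_sys = 0.000029 + 0.00016 + 0.00029 = 4.7900e-04 /h
MTBF = 1 / λ_sys = 2090 h

2090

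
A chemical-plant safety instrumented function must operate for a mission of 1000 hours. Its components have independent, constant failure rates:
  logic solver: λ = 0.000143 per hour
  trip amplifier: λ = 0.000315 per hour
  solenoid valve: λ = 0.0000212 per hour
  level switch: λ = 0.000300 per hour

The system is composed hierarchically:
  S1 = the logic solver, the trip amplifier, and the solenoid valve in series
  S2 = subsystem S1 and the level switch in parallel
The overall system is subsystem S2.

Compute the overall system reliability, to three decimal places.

0.901

R(logic solver) = exp(−0.000143 × 1000) = 0.86675
R(trip amplifier) = exp(−0.000315 × 1000) = 0.72979
R(solenoid valve) = exp(−0.0000212 × 1000) = 0.97902
R(level switch) = exp(−0.000300 × 1000) = 0.74082
Series (logic solver, trip amplifier, and solenoid valve): 0.86675 × 0.72979 × 0.97902 = 0.61927
Parallel ([0.61927] and level switch): 1 − (1 − 0.61927)(1 − 0.74082) = 0.901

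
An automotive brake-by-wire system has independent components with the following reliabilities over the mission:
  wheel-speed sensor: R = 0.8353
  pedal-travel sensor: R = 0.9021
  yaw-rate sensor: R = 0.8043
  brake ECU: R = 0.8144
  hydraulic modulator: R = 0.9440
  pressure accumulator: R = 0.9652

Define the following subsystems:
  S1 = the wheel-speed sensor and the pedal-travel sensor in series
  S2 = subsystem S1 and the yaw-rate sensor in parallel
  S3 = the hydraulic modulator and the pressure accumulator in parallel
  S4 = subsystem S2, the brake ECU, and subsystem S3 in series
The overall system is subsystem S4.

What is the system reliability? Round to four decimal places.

0.7736

Series (wheel-speed sensor and pedal-travel sensor): 0.835300 × 0.902100 = 0.753524
Parallel ([0.753524] and yaw-rate sensor): 1 − (1 − 0.753524)(1 − 0.804300) = 0.951765
Parallel (hydraulic modulator and pressure accumulator): 1 − (1 − 0.944000)(1 − 0.965200) = 0.998051
Series ([0.951765], brake ECU, and [0.998051]): 0.951765 × 0.814400 × 0.998051 = 0.7736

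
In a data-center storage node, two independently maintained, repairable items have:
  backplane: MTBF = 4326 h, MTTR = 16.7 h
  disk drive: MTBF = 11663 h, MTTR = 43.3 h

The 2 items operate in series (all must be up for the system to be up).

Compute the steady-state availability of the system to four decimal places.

0.9925

A(backplane) = MTBF/(MTBF+MTTR) = 4326/(4326+16.7) = 0.996154
A(disk drive) = MTBF/(MTBF+MTTR) = 11663/(11663+43.3) = 0.996301
Series availability: 0.996154 × 0.996301 = 0.9925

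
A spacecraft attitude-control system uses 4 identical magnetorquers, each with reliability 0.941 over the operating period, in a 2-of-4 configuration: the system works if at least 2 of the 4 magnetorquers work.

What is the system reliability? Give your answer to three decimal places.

R = Σ_{i=2}^{4} C(4,i) p^i (1−p)^{4−i} with p = 0.941
C(4,2)·0.941^2·0.059^2 = 0.01849
C(4,3)·0.941^3·0.059^1 = 0.19664
C(4,4)·0.941^4·0.059^0 = 0.78408
Sum = 0.999

0.999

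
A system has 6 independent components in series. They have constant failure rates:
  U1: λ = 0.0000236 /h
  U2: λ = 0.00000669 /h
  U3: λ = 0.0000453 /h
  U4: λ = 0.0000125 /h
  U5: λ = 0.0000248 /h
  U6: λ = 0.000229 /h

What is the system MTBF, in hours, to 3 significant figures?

2920

Series of exponential components: λ_sys = Σ λ_i
λ_sys = 0.0000236 + 0.00000669 + 0.0000453 + 0.0000125 + 0.0000248 + 0.000229 = 3.4189e-04 /h
MTBF = 1 / λ_sys = 2920 h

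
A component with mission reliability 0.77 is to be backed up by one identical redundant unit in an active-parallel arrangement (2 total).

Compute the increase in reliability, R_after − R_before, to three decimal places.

R_before = 0.77
R_after = 1 − (1 − 0.77)^2 = 0.947
ΔR = 0.947 − 0.77 = 0.177

0.177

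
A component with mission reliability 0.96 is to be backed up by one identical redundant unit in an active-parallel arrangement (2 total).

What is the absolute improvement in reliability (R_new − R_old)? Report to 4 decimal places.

0.0384

R_before = 0.96
R_after = 1 − (1 − 0.96)^2 = 0.9984
ΔR = 0.9984 − 0.96 = 0.0384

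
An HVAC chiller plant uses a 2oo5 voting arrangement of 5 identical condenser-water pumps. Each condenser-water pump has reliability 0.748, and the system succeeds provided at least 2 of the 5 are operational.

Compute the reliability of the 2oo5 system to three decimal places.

0.984

R = Σ_{i=2}^{5} C(5,i) p^i (1−p)^{5−i} with p = 0.748
C(5,2)·0.748^2·0.252^3 = 0.08954
C(5,3)·0.748^3·0.252^2 = 0.26577
C(5,4)·0.748^4·0.252^1 = 0.39444
C(5,5)·0.748^5·0.252^0 = 0.23416
Sum = 0.984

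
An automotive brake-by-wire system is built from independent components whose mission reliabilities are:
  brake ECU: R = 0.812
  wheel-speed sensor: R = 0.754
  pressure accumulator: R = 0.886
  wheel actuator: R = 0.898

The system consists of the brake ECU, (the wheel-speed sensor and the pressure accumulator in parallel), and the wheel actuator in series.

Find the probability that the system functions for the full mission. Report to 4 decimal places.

0.7087

Parallel (wheel-speed sensor and pressure accumulator): 1 − (1 − 0.754000)(1 − 0.886000) = 0.971956
Series (brake ECU, [0.971956], and wheel actuator): 0.812000 × 0.971956 × 0.898000 = 0.7087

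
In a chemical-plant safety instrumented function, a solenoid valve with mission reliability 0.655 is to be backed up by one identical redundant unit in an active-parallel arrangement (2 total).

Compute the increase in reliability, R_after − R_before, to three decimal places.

R_before = 0.655
R_after = 1 − (1 − 0.655)^2 = 0.881
ΔR = 0.881 − 0.655 = 0.226

0.226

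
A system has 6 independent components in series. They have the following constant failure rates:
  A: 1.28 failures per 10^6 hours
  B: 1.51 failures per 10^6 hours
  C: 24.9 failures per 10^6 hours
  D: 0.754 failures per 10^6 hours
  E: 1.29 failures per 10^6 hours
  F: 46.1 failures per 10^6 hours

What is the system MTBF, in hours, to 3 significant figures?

Series of exponential components: λ_sys = Σ λ_i
λ_sys = 0.00000128 + 0.00000151 + 0.0000249 + 0.000000754 + 0.00000129 + 0.0000461 = 7.5834e-05 /h
MTBF = 1 / λ_sys = 13200 h

13200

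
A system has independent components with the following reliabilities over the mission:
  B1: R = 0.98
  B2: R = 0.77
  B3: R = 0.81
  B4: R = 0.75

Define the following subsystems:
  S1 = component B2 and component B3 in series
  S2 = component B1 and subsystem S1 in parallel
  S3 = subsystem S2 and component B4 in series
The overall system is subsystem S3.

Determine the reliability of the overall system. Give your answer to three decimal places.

Series (B2 and B3): 0.77000 × 0.81000 = 0.62370
Parallel (B1 and [0.62370]): 1 − (1 − 0.98000)(1 − 0.62370) = 0.99247
Series ([0.99247] and B4): 0.99247 × 0.75000 = 0.744

0.744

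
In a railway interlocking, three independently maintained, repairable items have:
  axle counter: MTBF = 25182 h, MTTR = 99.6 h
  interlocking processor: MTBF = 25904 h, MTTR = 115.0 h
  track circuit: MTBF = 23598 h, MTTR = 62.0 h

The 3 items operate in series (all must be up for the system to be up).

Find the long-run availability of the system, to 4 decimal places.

0.9891

A(axle counter) = MTBF/(MTBF+MTTR) = 25182/(25182+99.6) = 0.996060
A(interlocking processor) = MTBF/(MTBF+MTTR) = 25904/(25904+115.0) = 0.995580
A(track circuit) = MTBF/(MTBF+MTTR) = 23598/(23598+62.0) = 0.997380
Series availability: 0.996060 × 0.995580 × 0.997380 = 0.9891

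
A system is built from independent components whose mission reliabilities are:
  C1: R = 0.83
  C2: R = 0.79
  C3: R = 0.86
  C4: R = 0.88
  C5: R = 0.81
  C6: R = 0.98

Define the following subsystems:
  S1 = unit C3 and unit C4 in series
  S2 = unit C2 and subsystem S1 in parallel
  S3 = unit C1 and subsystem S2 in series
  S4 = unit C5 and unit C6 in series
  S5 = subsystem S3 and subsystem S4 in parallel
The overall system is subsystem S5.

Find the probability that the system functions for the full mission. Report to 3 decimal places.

Series (C3 and C4): 0.86000 × 0.88000 = 0.75680
Parallel (C2 and [0.75680]): 1 − (1 − 0.79000)(1 − 0.75680) = 0.94893
Series (C1 and [0.94893]): 0.83000 × 0.94893 = 0.78761
Series (C5 and C6): 0.81000 × 0.98000 = 0.79380
Parallel ([0.78761] and [0.79380]): 1 − (1 − 0.78761)(1 − 0.79380) = 0.956

0.956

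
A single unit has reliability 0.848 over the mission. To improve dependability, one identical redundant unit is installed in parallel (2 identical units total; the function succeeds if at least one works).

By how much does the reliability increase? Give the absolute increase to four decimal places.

0.1289

R_before = 0.848
R_after = 1 − (1 − 0.848)^2 = 0.9769
ΔR = 0.9769 − 0.848 = 0.1289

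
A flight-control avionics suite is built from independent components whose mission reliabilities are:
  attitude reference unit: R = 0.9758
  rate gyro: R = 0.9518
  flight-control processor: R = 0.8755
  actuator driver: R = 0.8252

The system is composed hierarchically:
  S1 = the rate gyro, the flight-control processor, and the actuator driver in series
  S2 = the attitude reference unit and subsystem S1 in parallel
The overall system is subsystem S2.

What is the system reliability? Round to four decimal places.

0.9924

Series (rate gyro, flight-control processor, and actuator driver): 0.951800 × 0.875500 × 0.825200 = 0.687640
Parallel (attitude reference unit and [0.687640]): 1 − (1 − 0.975800)(1 − 0.687640) = 0.9924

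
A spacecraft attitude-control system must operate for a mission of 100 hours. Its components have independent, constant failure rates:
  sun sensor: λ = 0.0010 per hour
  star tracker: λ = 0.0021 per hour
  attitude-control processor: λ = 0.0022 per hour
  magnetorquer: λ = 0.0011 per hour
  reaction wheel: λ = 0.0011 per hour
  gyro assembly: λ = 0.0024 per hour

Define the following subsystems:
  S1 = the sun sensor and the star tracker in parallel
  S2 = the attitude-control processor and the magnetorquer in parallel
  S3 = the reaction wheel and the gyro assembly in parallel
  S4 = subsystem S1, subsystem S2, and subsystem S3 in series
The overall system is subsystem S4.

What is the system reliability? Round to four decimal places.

0.9404

R(sun sensor) = exp(−0.0010 × 100) = 0.904837
R(star tracker) = exp(−0.0021 × 100) = 0.810584
R(attitude-control processor) = exp(−0.0022 × 100) = 0.802519
R(magnetorquer) = exp(−0.0011 × 100) = 0.895834
R(reaction wheel) = exp(−0.0011 × 100) = 0.895834
R(gyro assembly) = exp(−0.0024 × 100) = 0.786628
Parallel (sun sensor and star tracker): 1 − (1 − 0.904837)(1 − 0.810584) = 0.981975
Parallel (attitude-control processor and magnetorquer): 1 − (1 − 0.802519)(1 − 0.895834) = 0.979429
Parallel (reaction wheel and gyro assembly): 1 − (1 − 0.895834)(1 − 0.786628) = 0.977774
Series ([0.981975], [0.979429], and [0.977774]): 0.981975 × 0.979429 × 0.977774 = 0.9404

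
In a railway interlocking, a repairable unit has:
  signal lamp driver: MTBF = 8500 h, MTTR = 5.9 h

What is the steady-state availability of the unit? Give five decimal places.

A(signal lamp driver) = MTBF/(MTBF+MTTR) = 8500/(8500+5.9) = 0.99931

0.99931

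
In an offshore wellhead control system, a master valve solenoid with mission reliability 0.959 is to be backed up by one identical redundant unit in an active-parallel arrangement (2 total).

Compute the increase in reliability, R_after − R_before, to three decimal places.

0.039

R_before = 0.959
R_after = 1 − (1 − 0.959)^2 = 0.998
ΔR = 0.998 − 0.959 = 0.039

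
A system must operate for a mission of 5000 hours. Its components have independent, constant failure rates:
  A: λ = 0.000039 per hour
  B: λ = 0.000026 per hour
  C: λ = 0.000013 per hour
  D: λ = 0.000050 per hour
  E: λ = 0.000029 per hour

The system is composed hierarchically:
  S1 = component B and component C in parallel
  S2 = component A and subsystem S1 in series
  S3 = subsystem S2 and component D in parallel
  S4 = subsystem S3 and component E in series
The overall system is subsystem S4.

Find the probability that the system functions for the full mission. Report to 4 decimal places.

R(A) = exp(−0.000039 × 5000) = 0.822835
R(B) = exp(−0.000026 × 5000) = 0.878095
R(C) = exp(−0.000013 × 5000) = 0.937067
R(D) = exp(−0.000050 × 5000) = 0.778801
R(E) = exp(−0.000029 × 5000) = 0.865022
Parallel (B and C): 1 − (1 − 0.878095)(1 − 0.937067) = 0.992328
Series (A and [0.992328]): 0.822835 × 0.992328 = 0.816522
Parallel ([0.816522] and D): 1 − (1 − 0.816522)(1 − 0.778801) = 0.959415
Series ([0.959415] and E): 0.959415 × 0.865022 = 0.8299

0.8299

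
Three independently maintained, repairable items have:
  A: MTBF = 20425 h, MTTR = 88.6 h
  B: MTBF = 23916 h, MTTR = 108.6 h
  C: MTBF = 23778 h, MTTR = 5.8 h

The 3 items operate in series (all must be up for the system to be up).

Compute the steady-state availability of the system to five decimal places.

0.99094

A(A) = MTBF/(MTBF+MTTR) = 20425/(20425+88.6) = 0.995681
A(B) = MTBF/(MTBF+MTTR) = 23916/(23916+108.6) = 0.995480
A(C) = MTBF/(MTBF+MTTR) = 23778/(23778+5.8) = 0.999756
Series availability: 0.995681 × 0.995480 × 0.999756 = 0.99094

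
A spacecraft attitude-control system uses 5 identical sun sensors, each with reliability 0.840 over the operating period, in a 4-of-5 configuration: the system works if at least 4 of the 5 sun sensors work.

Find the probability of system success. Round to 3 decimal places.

0.817

R = Σ_{i=4}^{5} C(5,i) p^i (1−p)^{5−i} with p = 0.840
C(5,4)·0.840^4·0.160^1 = 0.39830
C(5,5)·0.840^5·0.160^0 = 0.41821
Sum = 0.817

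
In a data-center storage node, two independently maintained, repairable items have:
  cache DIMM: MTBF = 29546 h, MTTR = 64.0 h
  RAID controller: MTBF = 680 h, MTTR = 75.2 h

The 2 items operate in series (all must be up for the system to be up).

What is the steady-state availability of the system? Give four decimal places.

0.8985

A(cache DIMM) = MTBF/(MTBF+MTTR) = 29546/(29546+64.0) = 0.997839
A(RAID controller) = MTBF/(MTBF+MTTR) = 680/(680+75.2) = 0.900424
Series availability: 0.997839 × 0.900424 = 0.8985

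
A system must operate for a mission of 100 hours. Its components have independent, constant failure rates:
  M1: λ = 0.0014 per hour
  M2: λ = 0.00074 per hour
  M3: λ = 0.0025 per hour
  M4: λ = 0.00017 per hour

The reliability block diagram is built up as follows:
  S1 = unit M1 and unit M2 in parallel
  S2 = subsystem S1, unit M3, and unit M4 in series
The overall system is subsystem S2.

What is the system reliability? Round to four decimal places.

0.7585

R(M1) = exp(−0.0014 × 100) = 0.869358
R(M2) = exp(−0.00074 × 100) = 0.928672
R(M3) = exp(−0.0025 × 100) = 0.778801
R(M4) = exp(−0.00017 × 100) = 0.983144
Parallel (M1 and M2): 1 − (1 − 0.869358)(1 − 0.928672) = 0.990682
Series ([0.990682], M3, and M4): 0.990682 × 0.778801 × 0.983144 = 0.7585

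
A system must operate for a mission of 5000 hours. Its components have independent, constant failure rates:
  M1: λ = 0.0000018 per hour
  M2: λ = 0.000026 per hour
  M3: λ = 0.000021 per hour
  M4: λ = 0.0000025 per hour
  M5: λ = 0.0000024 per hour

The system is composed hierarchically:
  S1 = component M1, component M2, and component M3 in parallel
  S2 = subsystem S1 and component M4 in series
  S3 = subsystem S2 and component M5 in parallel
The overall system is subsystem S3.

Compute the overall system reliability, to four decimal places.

R(M1) = exp(−0.0000018 × 5000) = 0.991040
R(M2) = exp(−0.000026 × 5000) = 0.878095
R(M3) = exp(−0.000021 × 5000) = 0.900325
R(M4) = exp(−0.0000025 × 5000) = 0.987578
R(M5) = exp(−0.0000024 × 5000) = 0.988072
Parallel (M1, M2, and M3): 1 − (1 − 0.991040)(1 − 0.878095)(1 − 0.900325) = 0.999891
Series ([0.999891] and M4): 0.999891 × 0.987578 = 0.987470
Parallel ([0.987470] and M5): 1 − (1 − 0.987470)(1 − 0.988072) = 0.9999

0.9999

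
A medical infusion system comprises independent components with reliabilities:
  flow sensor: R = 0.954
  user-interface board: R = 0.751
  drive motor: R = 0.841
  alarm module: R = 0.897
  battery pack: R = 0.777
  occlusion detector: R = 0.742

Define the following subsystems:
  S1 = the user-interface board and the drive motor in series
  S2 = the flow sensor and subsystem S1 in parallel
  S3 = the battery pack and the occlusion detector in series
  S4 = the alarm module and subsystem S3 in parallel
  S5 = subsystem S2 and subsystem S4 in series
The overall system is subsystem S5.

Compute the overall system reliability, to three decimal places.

0.940

Series (user-interface board and drive motor): 0.75100 × 0.84100 = 0.63159
Parallel (flow sensor and [0.63159]): 1 − (1 − 0.95400)(1 − 0.63159) = 0.98305
Series (battery pack and occlusion detector): 0.77700 × 0.74200 = 0.57653
Parallel (alarm module and [0.57653]): 1 − (1 − 0.89700)(1 − 0.57653) = 0.95638
Series ([0.98305] and [0.95638]): 0.98305 × 0.95638 = 0.940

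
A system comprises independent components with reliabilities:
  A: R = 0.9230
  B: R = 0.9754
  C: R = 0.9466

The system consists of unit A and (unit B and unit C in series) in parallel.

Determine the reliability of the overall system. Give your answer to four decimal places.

0.9941

Series (B and C): 0.975400 × 0.946600 = 0.923314
Parallel (A and [0.923314]): 1 − (1 − 0.923000)(1 − 0.923314) = 0.9941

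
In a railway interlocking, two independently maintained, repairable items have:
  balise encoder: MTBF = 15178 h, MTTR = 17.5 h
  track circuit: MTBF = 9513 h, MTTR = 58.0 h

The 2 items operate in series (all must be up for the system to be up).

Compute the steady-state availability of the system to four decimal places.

0.9928

A(balise encoder) = MTBF/(MTBF+MTTR) = 15178/(15178+17.5) = 0.998848
A(track circuit) = MTBF/(MTBF+MTTR) = 9513/(9513+58.0) = 0.993940
Series availability: 0.998848 × 0.993940 = 0.9928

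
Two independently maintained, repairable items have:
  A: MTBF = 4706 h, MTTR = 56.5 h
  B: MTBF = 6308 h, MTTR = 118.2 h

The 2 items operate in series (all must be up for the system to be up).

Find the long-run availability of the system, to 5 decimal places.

0.96996

A(A) = MTBF/(MTBF+MTTR) = 4706/(4706+56.5) = 0.988136
A(B) = MTBF/(MTBF+MTTR) = 6308/(6308+118.2) = 0.981607
Series availability: 0.988136 × 0.981607 = 0.96996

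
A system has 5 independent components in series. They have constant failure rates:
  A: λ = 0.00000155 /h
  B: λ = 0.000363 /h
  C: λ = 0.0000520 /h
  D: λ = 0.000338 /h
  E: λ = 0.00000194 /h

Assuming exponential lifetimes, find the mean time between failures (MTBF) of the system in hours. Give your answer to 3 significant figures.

Series of exponential components: λ_sys = Σ λ_i
λ_sys = 0.00000155 + 0.000363 + 0.0000520 + 0.000338 + 0.00000194 = 7.5649e-04 /h
MTBF = 1 / λ_sys = 1320 h

1320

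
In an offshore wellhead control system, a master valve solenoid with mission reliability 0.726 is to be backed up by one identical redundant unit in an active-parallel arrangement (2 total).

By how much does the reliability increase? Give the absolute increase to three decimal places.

0.199

R_before = 0.726
R_after = 1 − (1 − 0.726)^2 = 0.925
ΔR = 0.925 − 0.726 = 0.199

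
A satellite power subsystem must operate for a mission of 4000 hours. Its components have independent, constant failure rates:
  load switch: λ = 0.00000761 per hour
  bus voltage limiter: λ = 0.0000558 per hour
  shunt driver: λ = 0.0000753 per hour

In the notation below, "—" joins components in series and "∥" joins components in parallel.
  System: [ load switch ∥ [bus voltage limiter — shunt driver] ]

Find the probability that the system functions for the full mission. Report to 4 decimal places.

0.9878

R(load switch) = exp(−0.00000761 × 4000) = 0.970019
R(bus voltage limiter) = exp(−0.0000558 × 4000) = 0.799955
R(shunt driver) = exp(−0.0000753 × 4000) = 0.739930
Series (bus voltage limiter and shunt driver): 0.799955 × 0.739930 = 0.591911
Parallel (load switch and [0.591911]): 1 − (1 − 0.970019)(1 − 0.591911) = 0.9878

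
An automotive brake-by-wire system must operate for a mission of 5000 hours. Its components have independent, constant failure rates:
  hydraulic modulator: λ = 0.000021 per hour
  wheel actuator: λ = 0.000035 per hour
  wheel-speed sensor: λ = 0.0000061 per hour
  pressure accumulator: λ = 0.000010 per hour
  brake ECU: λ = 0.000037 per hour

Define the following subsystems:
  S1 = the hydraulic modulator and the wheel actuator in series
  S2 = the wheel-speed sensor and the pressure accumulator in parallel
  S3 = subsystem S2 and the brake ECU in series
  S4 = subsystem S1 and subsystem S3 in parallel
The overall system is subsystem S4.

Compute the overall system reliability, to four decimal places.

0.9585

R(hydraulic modulator) = exp(−0.000021 × 5000) = 0.900325
R(wheel actuator) = exp(−0.000035 × 5000) = 0.839457
R(wheel-speed sensor) = exp(−0.0000061 × 5000) = 0.969960
R(pressure accumulator) = exp(−0.000010 × 5000) = 0.951229
R(brake ECU) = exp(−0.000037 × 5000) = 0.831104
Series (hydraulic modulator and wheel actuator): 0.900325 × 0.839457 = 0.755784
Parallel (wheel-speed sensor and pressure accumulator): 1 − (1 − 0.969960)(1 − 0.951229) = 0.998535
Series ([0.998535] and brake ECU): 0.998535 × 0.831104 = 0.829886
Parallel ([0.755784] and [0.829886]): 1 − (1 − 0.755784)(1 − 0.829886) = 0.9585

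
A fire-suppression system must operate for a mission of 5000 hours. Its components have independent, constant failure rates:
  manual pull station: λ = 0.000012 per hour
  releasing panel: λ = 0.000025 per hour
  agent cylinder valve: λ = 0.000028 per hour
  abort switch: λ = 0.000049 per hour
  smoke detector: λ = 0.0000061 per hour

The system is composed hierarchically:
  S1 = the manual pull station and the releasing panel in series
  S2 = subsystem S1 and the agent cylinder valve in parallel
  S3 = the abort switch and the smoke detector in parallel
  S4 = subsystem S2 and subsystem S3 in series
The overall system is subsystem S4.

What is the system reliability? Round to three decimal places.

R(manual pull station) = exp(−0.000012 × 5000) = 0.94176
R(releasing panel) = exp(−0.000025 × 5000) = 0.88250
R(agent cylinder valve) = exp(−0.000028 × 5000) = 0.86936
R(abort switch) = exp(−0.000049 × 5000) = 0.78270
R(smoke detector) = exp(−0.0000061 × 5000) = 0.96996
Series (manual pull station and releasing panel): 0.94176 × 0.88250 = 0.83110
Parallel ([0.83110] and agent cylinder valve): 1 − (1 − 0.83110)(1 − 0.86936) = 0.97793
Parallel (abort switch and smoke detector): 1 − (1 − 0.78270)(1 − 0.96996) = 0.99347
Series ([0.97793] and [0.99347]): 0.97793 × 0.99347 = 0.972

0.972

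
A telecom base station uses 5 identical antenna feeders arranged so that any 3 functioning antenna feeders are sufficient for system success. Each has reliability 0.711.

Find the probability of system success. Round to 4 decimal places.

0.8512

R = Σ_{i=3}^{5} C(5,i) p^i (1−p)^{5−i} with p = 0.711
C(5,3)·0.711^3·0.289^2 = 0.300196
C(5,4)·0.711^4·0.289^1 = 0.369272
C(5,5)·0.711^5·0.289^0 = 0.181697
Sum = 0.8512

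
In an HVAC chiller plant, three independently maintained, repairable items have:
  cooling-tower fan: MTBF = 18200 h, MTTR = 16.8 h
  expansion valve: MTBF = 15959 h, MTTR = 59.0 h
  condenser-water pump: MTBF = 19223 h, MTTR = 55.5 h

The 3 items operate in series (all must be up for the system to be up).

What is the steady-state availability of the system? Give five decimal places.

0.99253

A(cooling-tower fan) = MTBF/(MTBF+MTTR) = 18200/(18200+16.8) = 0.999078
A(expansion valve) = MTBF/(MTBF+MTTR) = 15959/(15959+59.0) = 0.996317
A(condenser-water pump) = MTBF/(MTBF+MTTR) = 19223/(19223+55.5) = 0.997121
Series availability: 0.999078 × 0.996317 × 0.997121 = 0.99253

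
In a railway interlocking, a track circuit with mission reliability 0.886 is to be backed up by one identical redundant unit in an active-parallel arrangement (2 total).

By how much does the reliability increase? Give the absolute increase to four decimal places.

0.1010

R_before = 0.886
R_after = 1 − (1 − 0.886)^2 = 0.9870
ΔR = 0.9870 − 0.886 = 0.1010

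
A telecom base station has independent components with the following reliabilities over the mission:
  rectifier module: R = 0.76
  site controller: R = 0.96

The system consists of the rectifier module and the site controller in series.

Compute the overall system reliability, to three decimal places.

Series (rectifier module and site controller): 0.76000 × 0.96000 = 0.730

0.730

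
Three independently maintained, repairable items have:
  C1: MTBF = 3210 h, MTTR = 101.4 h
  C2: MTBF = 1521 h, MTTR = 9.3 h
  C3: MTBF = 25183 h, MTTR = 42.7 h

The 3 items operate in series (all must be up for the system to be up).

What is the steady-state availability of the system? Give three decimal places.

A(C1) = MTBF/(MTBF+MTTR) = 3210/(3210+101.4) = 0.969379
A(C2) = MTBF/(MTBF+MTTR) = 1521/(1521+9.3) = 0.993923
A(C3) = MTBF/(MTBF+MTTR) = 25183/(25183+42.7) = 0.998307
Series availability: 0.969379 × 0.993923 × 0.998307 = 0.962

0.962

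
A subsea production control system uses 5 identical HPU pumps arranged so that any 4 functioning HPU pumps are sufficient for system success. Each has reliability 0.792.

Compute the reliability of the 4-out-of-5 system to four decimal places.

R = Σ_{i=4}^{5} C(5,i) p^i (1−p)^{5−i} with p = 0.792
C(5,4)·0.792^4·0.208^1 = 0.409199
C(5,5)·0.792^5·0.208^0 = 0.311620
Sum = 0.7208

0.7208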